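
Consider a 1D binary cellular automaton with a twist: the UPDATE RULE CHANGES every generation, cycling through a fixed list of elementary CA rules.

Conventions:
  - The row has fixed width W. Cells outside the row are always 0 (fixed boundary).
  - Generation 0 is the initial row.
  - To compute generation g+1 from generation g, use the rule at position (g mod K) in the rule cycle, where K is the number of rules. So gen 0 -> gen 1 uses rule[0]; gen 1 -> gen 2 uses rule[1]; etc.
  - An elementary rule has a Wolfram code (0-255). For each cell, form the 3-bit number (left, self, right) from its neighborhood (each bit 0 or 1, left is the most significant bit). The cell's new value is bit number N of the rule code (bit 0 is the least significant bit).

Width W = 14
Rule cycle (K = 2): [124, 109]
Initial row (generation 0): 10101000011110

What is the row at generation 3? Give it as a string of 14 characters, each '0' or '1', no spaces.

Answer: 11000111111011

Derivation:
Gen 0: 10101000011110
Gen 1 (rule 124): 11111100010011
Gen 2 (rule 109): 10000101010011
Gen 3 (rule 124): 11000111111011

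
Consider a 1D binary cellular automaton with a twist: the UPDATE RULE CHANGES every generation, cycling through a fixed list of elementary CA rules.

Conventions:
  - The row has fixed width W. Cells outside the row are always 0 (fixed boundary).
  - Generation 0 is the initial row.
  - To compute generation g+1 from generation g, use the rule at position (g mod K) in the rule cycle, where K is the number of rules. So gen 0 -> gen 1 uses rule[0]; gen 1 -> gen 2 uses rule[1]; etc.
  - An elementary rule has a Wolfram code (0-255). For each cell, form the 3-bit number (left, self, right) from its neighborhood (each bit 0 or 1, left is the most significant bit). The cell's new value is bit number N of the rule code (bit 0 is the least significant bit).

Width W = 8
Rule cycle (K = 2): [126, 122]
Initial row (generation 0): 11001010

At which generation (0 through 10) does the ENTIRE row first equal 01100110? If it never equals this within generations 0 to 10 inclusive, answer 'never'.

Answer: 6

Derivation:
Gen 0: 11001010
Gen 1 (rule 126): 11111111
Gen 2 (rule 122): 10000001
Gen 3 (rule 126): 11000011
Gen 4 (rule 122): 11100111
Gen 5 (rule 126): 10111101
Gen 6 (rule 122): 01100110
Gen 7 (rule 126): 11111111
Gen 8 (rule 122): 10000001
Gen 9 (rule 126): 11000011
Gen 10 (rule 122): 11100111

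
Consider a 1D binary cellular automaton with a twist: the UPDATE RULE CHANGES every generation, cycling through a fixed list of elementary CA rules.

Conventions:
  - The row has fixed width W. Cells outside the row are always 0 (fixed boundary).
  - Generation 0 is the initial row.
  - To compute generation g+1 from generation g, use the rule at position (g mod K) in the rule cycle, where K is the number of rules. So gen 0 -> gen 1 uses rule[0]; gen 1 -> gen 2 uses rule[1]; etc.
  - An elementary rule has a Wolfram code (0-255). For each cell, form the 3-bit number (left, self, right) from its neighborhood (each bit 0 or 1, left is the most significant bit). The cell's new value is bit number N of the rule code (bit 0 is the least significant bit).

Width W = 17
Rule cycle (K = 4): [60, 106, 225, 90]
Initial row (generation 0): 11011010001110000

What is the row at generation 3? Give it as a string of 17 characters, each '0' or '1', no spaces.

Gen 0: 11011010001110000
Gen 1 (rule 60): 10110111001001000
Gen 2 (rule 106): 01111101010010000
Gen 3 (rule 225): 00111110100000111

Answer: 00111110100000111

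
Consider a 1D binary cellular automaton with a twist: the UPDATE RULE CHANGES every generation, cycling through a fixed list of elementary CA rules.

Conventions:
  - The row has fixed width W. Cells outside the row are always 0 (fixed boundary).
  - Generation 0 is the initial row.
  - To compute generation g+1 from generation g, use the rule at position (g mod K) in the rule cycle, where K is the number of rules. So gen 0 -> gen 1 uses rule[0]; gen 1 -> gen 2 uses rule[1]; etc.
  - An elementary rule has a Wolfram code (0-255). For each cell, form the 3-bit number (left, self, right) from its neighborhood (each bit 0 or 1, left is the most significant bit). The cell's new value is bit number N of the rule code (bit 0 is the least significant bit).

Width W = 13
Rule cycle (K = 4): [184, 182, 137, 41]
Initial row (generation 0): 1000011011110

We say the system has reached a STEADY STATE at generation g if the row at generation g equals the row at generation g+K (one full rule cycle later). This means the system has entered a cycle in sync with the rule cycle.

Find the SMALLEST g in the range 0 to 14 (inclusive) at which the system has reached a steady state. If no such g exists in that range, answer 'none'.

Gen 0: 1000011011110
Gen 1 (rule 184): 0100010111101
Gen 2 (rule 182): 1110111011011
Gen 3 (rule 137): 1100110010010
Gen 4 (rule 41): 1000100000000
Gen 5 (rule 184): 0100010000000
Gen 6 (rule 182): 1110111000000
Gen 7 (rule 137): 1100110011111
Gen 8 (rule 41): 1000100010000
Gen 9 (rule 184): 0100010001000
Gen 10 (rule 182): 1110111011100
Gen 11 (rule 137): 1100110011001
Gen 12 (rule 41): 1000100010000
Gen 13 (rule 184): 0100010001000
Gen 14 (rule 182): 1110111011100
Gen 15 (rule 137): 1100110011001
Gen 16 (rule 41): 1000100010000
Gen 17 (rule 184): 0100010001000
Gen 18 (rule 182): 1110111011100

Answer: 8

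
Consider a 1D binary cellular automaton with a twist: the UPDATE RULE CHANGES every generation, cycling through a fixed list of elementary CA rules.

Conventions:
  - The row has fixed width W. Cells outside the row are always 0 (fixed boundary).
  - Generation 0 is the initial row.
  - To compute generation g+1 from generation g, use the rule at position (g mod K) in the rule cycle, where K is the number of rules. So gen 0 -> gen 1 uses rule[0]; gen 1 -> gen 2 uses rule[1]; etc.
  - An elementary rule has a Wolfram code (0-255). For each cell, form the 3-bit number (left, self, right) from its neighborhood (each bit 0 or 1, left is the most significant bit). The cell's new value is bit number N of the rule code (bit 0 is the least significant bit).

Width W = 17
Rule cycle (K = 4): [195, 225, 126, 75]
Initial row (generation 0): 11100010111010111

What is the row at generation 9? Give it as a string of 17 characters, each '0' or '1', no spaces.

Gen 0: 11100010111010111
Gen 1 (rule 195): 01101100011000011
Gen 2 (rule 225): 00110101001011001
Gen 3 (rule 126): 01111111111111111
Gen 4 (rule 75): 11000000000000001
Gen 5 (rule 195): 01011111111111110
Gen 6 (rule 225): 00101111111111110
Gen 7 (rule 126): 01111000000000011
Gen 8 (rule 75): 11001011111111111
Gen 9 (rule 195): 01010001111111111

Answer: 01010001111111111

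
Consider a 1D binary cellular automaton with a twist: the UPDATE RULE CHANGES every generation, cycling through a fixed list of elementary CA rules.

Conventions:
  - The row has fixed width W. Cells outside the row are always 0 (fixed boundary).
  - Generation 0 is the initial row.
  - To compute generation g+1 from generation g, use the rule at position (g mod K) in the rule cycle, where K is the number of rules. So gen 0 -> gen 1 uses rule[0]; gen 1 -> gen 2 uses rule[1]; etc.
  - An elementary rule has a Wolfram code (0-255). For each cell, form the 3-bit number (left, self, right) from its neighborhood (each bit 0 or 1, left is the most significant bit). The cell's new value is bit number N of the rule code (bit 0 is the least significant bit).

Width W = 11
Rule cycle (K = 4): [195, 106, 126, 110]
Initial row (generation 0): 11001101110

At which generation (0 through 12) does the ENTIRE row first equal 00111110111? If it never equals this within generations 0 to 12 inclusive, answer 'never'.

Answer: 5

Derivation:
Gen 0: 11001101110
Gen 1 (rule 195): 01010100110
Gen 2 (rule 106): 10101001110
Gen 3 (rule 126): 11111111011
Gen 4 (rule 110): 10000001111
Gen 5 (rule 195): 00111110111
Gen 6 (rule 106): 01100011101
Gen 7 (rule 126): 11110110111
Gen 8 (rule 110): 10011111101
Gen 9 (rule 195): 00101111100
Gen 10 (rule 106): 01011000100
Gen 11 (rule 126): 11111101110
Gen 12 (rule 110): 10000111010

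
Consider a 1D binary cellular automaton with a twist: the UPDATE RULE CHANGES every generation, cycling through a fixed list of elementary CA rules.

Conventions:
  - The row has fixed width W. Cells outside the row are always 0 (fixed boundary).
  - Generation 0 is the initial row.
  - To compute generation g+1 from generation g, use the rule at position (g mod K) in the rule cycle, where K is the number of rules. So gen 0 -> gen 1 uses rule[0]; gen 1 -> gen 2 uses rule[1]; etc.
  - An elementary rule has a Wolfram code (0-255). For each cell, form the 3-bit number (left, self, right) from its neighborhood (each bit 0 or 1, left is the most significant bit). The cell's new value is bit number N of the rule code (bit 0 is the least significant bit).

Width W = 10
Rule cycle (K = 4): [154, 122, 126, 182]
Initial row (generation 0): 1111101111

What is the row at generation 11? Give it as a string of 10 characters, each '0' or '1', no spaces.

Gen 0: 1111101111
Gen 1 (rule 154): 1111001110
Gen 2 (rule 122): 1001111011
Gen 3 (rule 126): 1111001111
Gen 4 (rule 182): 0110110110
Gen 5 (rule 154): 1100100101
Gen 6 (rule 122): 1111011010
Gen 7 (rule 126): 1001111111
Gen 8 (rule 182): 1110111110
Gen 9 (rule 154): 1100111101
Gen 10 (rule 122): 1111100110
Gen 11 (rule 126): 1000111111

Answer: 1000111111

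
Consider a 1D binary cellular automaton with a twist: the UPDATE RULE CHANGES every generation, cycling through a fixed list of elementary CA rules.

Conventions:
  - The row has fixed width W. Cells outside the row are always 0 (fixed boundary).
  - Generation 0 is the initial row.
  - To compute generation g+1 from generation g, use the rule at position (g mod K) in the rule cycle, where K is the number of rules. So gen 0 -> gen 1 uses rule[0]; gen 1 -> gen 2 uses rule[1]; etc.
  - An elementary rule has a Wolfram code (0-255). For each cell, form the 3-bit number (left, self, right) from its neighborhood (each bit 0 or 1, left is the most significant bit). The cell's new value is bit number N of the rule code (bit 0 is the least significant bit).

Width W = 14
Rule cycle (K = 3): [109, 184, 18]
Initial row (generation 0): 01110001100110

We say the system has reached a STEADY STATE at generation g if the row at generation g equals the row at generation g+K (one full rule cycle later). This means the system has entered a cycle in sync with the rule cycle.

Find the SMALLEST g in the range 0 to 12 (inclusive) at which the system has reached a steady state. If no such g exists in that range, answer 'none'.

Answer: 6

Derivation:
Gen 0: 01110001100110
Gen 1 (rule 109): 01010101100110
Gen 2 (rule 184): 00101011010101
Gen 3 (rule 18): 01000000000000
Gen 4 (rule 109): 01011111111111
Gen 5 (rule 184): 00111111111110
Gen 6 (rule 18): 01000000000001
Gen 7 (rule 109): 01011111111101
Gen 8 (rule 184): 00111111111010
Gen 9 (rule 18): 01000000000001
Gen 10 (rule 109): 01011111111101
Gen 11 (rule 184): 00111111111010
Gen 12 (rule 18): 01000000000001
Gen 13 (rule 109): 01011111111101
Gen 14 (rule 184): 00111111111010
Gen 15 (rule 18): 01000000000001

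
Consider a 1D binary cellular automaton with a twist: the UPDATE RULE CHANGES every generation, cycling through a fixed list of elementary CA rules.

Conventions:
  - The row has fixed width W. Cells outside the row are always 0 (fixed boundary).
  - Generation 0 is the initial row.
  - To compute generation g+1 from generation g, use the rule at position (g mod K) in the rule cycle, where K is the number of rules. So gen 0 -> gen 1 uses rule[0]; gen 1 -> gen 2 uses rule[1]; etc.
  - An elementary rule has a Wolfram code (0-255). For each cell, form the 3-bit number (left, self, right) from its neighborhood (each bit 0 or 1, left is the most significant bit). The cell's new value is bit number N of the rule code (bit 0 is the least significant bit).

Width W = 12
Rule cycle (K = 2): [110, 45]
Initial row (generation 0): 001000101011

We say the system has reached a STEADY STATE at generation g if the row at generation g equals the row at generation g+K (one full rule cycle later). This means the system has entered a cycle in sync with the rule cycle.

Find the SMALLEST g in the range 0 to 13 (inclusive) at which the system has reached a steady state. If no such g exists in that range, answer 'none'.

Answer: none

Derivation:
Gen 0: 001000101011
Gen 1 (rule 110): 011001111111
Gen 2 (rule 45): 010001000000
Gen 3 (rule 110): 110011000000
Gen 4 (rule 45): 100010011111
Gen 5 (rule 110): 100110110001
Gen 6 (rule 45): 100101100101
Gen 7 (rule 110): 101111101111
Gen 8 (rule 45): 111000011000
Gen 9 (rule 110): 101000111000
Gen 10 (rule 45): 111010100011
Gen 11 (rule 110): 101111100111
Gen 12 (rule 45): 111000000100
Gen 13 (rule 110): 101000001100
Gen 14 (rule 45): 111011101001
Gen 15 (rule 110): 101110111011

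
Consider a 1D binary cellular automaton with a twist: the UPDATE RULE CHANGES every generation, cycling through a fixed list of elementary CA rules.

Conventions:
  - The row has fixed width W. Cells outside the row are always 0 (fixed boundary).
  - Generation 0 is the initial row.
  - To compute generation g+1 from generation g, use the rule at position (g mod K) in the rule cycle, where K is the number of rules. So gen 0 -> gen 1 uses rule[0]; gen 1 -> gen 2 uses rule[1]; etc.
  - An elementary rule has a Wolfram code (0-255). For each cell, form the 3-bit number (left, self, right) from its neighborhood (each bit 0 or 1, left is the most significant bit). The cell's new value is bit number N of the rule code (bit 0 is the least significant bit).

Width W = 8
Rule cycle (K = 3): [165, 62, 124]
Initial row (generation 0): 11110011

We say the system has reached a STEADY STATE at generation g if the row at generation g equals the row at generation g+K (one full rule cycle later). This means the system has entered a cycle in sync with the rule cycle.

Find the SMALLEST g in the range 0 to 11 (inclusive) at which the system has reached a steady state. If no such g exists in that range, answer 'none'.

Gen 0: 11110011
Gen 1 (rule 165): 01100000
Gen 2 (rule 62): 11010000
Gen 3 (rule 124): 11111000
Gen 4 (rule 165): 01110011
Gen 5 (rule 62): 11001110
Gen 6 (rule 124): 11101011
Gen 7 (rule 165): 01011100
Gen 8 (rule 62): 11110010
Gen 9 (rule 124): 10011011
Gen 10 (rule 165): 10000100
Gen 11 (rule 62): 11001110
Gen 12 (rule 124): 11101011
Gen 13 (rule 165): 01011100
Gen 14 (rule 62): 11110010

Answer: none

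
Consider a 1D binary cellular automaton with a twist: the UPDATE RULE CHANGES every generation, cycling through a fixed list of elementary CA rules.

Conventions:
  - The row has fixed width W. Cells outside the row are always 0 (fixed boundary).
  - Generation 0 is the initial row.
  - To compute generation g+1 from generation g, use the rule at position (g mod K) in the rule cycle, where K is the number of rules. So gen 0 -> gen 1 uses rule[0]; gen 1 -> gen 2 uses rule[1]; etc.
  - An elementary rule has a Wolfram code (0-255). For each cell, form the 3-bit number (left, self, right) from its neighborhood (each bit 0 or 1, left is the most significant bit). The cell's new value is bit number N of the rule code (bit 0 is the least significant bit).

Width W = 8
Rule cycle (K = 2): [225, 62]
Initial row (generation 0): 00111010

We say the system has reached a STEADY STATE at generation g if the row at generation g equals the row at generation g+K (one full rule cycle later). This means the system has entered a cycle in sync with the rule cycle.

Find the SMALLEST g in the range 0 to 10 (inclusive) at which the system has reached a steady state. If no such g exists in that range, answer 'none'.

Gen 0: 00111010
Gen 1 (rule 225): 10011100
Gen 2 (rule 62): 11110010
Gen 3 (rule 225): 01110000
Gen 4 (rule 62): 11001000
Gen 5 (rule 225): 01000011
Gen 6 (rule 62): 11100110
Gen 7 (rule 225): 01100010
Gen 8 (rule 62): 11010111
Gen 9 (rule 225): 01101011
Gen 10 (rule 62): 11011110
Gen 11 (rule 225): 01101110
Gen 12 (rule 62): 11011001

Answer: none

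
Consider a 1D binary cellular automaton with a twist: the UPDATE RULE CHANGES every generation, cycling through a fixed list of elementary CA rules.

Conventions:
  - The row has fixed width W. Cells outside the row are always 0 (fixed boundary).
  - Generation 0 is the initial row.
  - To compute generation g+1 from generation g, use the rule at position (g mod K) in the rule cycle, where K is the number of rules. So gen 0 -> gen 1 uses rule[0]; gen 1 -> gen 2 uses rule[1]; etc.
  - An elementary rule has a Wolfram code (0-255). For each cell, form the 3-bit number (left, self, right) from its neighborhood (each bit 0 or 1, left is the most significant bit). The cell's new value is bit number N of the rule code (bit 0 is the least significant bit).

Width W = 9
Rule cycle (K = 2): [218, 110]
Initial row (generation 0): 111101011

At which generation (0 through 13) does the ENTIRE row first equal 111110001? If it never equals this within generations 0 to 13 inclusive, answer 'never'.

Answer: 4

Derivation:
Gen 0: 111101011
Gen 1 (rule 218): 111100011
Gen 2 (rule 110): 100100111
Gen 3 (rule 218): 011011111
Gen 4 (rule 110): 111110001
Gen 5 (rule 218): 111111010
Gen 6 (rule 110): 100001110
Gen 7 (rule 218): 010011111
Gen 8 (rule 110): 110110001
Gen 9 (rule 218): 110111010
Gen 10 (rule 110): 111101110
Gen 11 (rule 218): 111101111
Gen 12 (rule 110): 100111001
Gen 13 (rule 218): 011111110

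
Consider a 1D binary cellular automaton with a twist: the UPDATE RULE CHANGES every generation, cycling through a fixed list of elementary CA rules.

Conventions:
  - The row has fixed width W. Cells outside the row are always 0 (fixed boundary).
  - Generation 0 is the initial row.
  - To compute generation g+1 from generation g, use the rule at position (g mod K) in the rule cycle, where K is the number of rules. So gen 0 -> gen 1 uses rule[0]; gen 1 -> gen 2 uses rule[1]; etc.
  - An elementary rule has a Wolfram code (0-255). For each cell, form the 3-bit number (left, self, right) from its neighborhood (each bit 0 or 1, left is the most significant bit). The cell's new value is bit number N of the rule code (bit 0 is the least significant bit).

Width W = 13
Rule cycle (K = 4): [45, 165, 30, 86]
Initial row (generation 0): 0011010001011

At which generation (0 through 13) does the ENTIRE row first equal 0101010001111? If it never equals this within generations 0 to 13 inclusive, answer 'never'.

Answer: never

Derivation:
Gen 0: 0011010001011
Gen 1 (rule 45): 1010110101110
Gen 2 (rule 165): 1111001110100
Gen 3 (rule 30): 1000111000110
Gen 4 (rule 86): 1101001101011
Gen 5 (rule 45): 1011001011110
Gen 6 (rule 165): 1100001101100
Gen 7 (rule 30): 1010011001010
Gen 8 (rule 86): 1011101111011
Gen 9 (rule 45): 1110011000110
Gen 10 (rule 165): 0100000010000
Gen 11 (rule 30): 1110000111000
Gen 12 (rule 86): 0011001001100
Gen 13 (rule 45): 1010001001001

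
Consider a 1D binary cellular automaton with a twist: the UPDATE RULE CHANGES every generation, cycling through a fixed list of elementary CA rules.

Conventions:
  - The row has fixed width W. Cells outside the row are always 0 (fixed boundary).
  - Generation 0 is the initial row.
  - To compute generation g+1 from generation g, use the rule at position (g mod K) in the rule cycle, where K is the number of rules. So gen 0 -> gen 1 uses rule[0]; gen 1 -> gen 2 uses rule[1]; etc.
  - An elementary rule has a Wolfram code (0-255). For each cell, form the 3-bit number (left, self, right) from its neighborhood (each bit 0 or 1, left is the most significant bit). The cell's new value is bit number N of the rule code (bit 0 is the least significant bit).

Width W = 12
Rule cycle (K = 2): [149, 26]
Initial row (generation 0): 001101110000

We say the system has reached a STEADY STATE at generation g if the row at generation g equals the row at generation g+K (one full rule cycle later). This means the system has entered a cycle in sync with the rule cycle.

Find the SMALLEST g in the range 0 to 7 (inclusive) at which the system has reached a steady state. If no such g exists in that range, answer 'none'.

Gen 0: 001101110000
Gen 1 (rule 149): 100000101111
Gen 2 (rule 26): 010001001000
Gen 3 (rule 149): 011101101111
Gen 4 (rule 26): 110001001000
Gen 5 (rule 149): 001101101111
Gen 6 (rule 26): 011001001000
Gen 7 (rule 149): 000101101111
Gen 8 (rule 26): 001001001000
Gen 9 (rule 149): 101101101111

Answer: none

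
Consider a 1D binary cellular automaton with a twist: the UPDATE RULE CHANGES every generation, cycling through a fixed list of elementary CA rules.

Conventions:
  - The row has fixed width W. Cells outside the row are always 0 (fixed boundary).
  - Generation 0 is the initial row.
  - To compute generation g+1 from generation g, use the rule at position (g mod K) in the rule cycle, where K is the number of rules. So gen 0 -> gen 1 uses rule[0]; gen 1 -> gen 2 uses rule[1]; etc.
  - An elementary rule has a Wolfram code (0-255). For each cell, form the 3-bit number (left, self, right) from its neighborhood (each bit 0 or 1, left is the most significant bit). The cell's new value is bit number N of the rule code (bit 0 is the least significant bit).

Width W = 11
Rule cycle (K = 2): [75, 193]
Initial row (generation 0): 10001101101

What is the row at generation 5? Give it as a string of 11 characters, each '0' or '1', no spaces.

Gen 0: 10001101101
Gen 1 (rule 75): 00111101100
Gen 2 (rule 193): 10011100101
Gen 3 (rule 75): 00110101000
Gen 4 (rule 193): 10010000011
Gen 5 (rule 75): 00100111111

Answer: 00100111111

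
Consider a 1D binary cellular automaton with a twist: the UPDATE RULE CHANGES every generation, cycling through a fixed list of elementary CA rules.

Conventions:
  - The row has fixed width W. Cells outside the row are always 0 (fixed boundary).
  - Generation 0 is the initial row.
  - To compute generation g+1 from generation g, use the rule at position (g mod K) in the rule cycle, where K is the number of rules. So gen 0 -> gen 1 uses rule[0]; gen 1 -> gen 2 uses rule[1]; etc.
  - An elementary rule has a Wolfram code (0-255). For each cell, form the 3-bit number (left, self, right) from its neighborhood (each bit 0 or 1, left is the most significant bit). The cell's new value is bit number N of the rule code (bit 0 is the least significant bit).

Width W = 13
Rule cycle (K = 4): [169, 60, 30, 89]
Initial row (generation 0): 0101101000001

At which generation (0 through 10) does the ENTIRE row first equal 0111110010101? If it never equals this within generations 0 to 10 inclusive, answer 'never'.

Answer: never

Derivation:
Gen 0: 0101101000001
Gen 1 (rule 169): 0011010011100
Gen 2 (rule 60): 0010111010010
Gen 3 (rule 30): 0110100011111
Gen 4 (rule 89): 0110011010001
Gen 5 (rule 169): 0100010100100
Gen 6 (rule 60): 0110011110110
Gen 7 (rule 30): 1101110000101
Gen 8 (rule 89): 1101011110000
Gen 9 (rule 169): 1010111100111
Gen 10 (rule 60): 1111100010100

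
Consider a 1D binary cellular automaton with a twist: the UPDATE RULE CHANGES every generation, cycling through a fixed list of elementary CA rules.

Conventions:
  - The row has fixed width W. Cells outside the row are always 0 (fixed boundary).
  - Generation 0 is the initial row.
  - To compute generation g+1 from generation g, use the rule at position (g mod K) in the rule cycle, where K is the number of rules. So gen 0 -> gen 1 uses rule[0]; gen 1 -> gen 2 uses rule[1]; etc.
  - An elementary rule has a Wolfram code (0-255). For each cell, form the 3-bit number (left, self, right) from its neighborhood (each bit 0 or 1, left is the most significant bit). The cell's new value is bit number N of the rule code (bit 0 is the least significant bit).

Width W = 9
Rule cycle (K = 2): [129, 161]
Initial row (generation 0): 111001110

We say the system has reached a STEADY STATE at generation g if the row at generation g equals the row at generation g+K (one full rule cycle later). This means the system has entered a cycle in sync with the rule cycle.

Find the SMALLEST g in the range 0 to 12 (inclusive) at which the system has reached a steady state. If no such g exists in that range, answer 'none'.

Gen 0: 111001110
Gen 1 (rule 129): 010000100
Gen 2 (rule 161): 000110001
Gen 3 (rule 129): 110000100
Gen 4 (rule 161): 000110001
Gen 5 (rule 129): 110000100
Gen 6 (rule 161): 000110001
Gen 7 (rule 129): 110000100
Gen 8 (rule 161): 000110001
Gen 9 (rule 129): 110000100
Gen 10 (rule 161): 000110001
Gen 11 (rule 129): 110000100
Gen 12 (rule 161): 000110001
Gen 13 (rule 129): 110000100
Gen 14 (rule 161): 000110001

Answer: 2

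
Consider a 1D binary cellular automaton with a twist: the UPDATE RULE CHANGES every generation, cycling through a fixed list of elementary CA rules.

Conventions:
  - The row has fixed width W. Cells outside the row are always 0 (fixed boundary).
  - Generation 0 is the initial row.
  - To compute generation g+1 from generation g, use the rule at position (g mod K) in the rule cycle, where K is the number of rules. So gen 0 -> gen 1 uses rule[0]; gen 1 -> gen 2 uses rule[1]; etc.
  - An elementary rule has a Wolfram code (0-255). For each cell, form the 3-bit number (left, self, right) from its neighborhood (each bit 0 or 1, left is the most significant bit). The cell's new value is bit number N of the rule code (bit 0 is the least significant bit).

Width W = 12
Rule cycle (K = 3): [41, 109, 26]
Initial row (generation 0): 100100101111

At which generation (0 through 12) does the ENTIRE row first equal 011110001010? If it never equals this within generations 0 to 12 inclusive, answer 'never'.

Gen 0: 100100101111
Gen 1 (rule 41): 000000011000
Gen 2 (rule 109): 111111011011
Gen 3 (rule 26): 100000010010
Gen 4 (rule 41): 001111000000
Gen 5 (rule 109): 101001011111
Gen 6 (rule 26): 000110010000
Gen 7 (rule 41): 110100000111
Gen 8 (rule 109): 111101110101
Gen 9 (rule 26): 100001000000
Gen 10 (rule 41): 001100011111
Gen 11 (rule 109): 101101010001
Gen 12 (rule 26): 001000001010

Answer: never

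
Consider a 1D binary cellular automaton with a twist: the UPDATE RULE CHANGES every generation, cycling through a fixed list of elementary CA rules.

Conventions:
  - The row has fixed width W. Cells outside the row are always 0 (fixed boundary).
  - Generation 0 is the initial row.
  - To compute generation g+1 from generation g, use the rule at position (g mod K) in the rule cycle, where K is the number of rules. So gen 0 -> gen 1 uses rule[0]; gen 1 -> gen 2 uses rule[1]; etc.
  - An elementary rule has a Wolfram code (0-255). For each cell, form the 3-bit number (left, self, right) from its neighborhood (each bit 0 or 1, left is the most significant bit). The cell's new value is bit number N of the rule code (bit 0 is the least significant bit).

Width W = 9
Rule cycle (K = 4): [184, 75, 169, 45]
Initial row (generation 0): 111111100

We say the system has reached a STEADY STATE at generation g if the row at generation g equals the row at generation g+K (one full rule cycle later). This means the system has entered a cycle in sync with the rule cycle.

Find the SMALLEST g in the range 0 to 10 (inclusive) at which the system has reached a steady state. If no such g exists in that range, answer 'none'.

Answer: 2

Derivation:
Gen 0: 111111100
Gen 1 (rule 184): 111111010
Gen 2 (rule 75): 100001000
Gen 3 (rule 169): 001100011
Gen 4 (rule 45): 101001010
Gen 5 (rule 184): 010100101
Gen 6 (rule 75): 100001000
Gen 7 (rule 169): 001100011
Gen 8 (rule 45): 101001010
Gen 9 (rule 184): 010100101
Gen 10 (rule 75): 100001000
Gen 11 (rule 169): 001100011
Gen 12 (rule 45): 101001010
Gen 13 (rule 184): 010100101
Gen 14 (rule 75): 100001000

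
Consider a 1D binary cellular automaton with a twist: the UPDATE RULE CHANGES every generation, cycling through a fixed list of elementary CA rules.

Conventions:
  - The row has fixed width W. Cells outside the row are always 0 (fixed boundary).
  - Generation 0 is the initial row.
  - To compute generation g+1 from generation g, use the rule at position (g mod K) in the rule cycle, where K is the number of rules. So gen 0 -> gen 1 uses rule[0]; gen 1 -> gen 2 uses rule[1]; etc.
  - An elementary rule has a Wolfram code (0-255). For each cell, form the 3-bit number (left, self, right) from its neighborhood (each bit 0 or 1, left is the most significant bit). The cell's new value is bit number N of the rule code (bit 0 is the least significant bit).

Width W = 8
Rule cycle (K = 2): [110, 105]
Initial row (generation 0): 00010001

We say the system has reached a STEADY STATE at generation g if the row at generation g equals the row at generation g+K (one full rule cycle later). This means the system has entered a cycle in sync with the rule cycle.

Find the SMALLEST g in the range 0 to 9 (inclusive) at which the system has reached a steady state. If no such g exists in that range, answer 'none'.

Answer: none

Derivation:
Gen 0: 00010001
Gen 1 (rule 110): 00110011
Gen 2 (rule 105): 10110011
Gen 3 (rule 110): 11110111
Gen 4 (rule 105): 10011101
Gen 5 (rule 110): 10110111
Gen 6 (rule 105): 01111101
Gen 7 (rule 110): 11000111
Gen 8 (rule 105): 11010101
Gen 9 (rule 110): 11111111
Gen 10 (rule 105): 10000001
Gen 11 (rule 110): 10000011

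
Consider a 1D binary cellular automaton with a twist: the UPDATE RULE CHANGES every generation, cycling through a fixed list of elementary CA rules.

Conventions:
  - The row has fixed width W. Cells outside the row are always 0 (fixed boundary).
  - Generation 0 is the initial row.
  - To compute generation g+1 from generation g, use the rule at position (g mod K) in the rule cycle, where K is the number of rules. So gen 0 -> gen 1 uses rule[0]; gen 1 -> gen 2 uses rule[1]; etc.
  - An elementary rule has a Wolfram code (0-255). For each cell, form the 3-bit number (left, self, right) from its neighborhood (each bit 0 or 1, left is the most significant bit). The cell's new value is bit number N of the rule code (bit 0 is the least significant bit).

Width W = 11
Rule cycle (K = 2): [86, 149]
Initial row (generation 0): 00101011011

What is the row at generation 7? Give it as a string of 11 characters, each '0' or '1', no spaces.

Answer: 11001010101

Derivation:
Gen 0: 00101011011
Gen 1 (rule 86): 01101001001
Gen 2 (rule 149): 00001101101
Gen 3 (rule 86): 00010100101
Gen 4 (rule 149): 11010110101
Gen 5 (rule 86): 01010010101
Gen 6 (rule 149): 01011010101
Gen 7 (rule 86): 11001010101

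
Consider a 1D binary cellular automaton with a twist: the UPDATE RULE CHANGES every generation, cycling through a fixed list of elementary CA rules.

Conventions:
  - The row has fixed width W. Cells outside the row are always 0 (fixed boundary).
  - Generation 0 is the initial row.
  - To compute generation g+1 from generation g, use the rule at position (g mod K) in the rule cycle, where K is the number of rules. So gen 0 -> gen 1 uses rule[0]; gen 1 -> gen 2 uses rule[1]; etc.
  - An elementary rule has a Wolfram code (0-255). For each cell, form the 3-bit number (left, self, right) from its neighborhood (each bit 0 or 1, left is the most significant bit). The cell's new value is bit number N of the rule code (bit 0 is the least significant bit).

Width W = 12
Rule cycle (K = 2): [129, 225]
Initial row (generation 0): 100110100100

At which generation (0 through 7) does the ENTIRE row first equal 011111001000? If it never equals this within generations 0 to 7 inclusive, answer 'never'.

Answer: never

Derivation:
Gen 0: 100110100100
Gen 1 (rule 129): 000000000001
Gen 2 (rule 225): 111111111100
Gen 3 (rule 129): 011111111001
Gen 4 (rule 225): 001111111000
Gen 5 (rule 129): 100111110011
Gen 6 (rule 225): 000011110001
Gen 7 (rule 129): 111001100100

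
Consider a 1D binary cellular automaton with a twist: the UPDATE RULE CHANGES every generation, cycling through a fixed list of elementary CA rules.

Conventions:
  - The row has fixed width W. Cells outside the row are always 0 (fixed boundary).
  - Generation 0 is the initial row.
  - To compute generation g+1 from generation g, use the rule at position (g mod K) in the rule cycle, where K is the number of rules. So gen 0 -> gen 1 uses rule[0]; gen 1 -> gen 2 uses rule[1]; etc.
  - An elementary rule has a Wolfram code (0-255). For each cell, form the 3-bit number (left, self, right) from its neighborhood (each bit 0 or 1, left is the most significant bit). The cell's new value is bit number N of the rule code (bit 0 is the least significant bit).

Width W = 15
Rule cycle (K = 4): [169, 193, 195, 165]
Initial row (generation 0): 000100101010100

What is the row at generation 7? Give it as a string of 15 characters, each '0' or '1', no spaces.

Answer: 111111110111100

Derivation:
Gen 0: 000100101010100
Gen 1 (rule 169): 110000010101001
Gen 2 (rule 193): 010111000000000
Gen 3 (rule 195): 100011011111111
Gen 4 (rule 165): 101000101111110
Gen 5 (rule 169): 010010011111100
Gen 6 (rule 193): 000000001111101
Gen 7 (rule 195): 111111110111100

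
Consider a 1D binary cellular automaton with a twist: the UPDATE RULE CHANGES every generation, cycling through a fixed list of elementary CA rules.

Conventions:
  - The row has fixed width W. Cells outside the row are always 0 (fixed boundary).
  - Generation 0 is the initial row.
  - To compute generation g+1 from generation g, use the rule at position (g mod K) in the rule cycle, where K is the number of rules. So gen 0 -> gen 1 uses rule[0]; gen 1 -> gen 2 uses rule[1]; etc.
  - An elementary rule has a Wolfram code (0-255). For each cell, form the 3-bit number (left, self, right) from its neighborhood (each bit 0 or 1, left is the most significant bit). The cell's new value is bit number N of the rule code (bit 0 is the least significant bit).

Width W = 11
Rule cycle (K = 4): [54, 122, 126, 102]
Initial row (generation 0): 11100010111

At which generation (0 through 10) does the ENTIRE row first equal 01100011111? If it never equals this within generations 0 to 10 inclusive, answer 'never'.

Answer: 10

Derivation:
Gen 0: 11100010111
Gen 1 (rule 54): 00010111000
Gen 2 (rule 122): 00101101100
Gen 3 (rule 126): 01111111110
Gen 4 (rule 102): 10000000010
Gen 5 (rule 54): 11000000111
Gen 6 (rule 122): 11100001101
Gen 7 (rule 126): 10110011111
Gen 8 (rule 102): 11010100001
Gen 9 (rule 54): 00111110011
Gen 10 (rule 122): 01100011111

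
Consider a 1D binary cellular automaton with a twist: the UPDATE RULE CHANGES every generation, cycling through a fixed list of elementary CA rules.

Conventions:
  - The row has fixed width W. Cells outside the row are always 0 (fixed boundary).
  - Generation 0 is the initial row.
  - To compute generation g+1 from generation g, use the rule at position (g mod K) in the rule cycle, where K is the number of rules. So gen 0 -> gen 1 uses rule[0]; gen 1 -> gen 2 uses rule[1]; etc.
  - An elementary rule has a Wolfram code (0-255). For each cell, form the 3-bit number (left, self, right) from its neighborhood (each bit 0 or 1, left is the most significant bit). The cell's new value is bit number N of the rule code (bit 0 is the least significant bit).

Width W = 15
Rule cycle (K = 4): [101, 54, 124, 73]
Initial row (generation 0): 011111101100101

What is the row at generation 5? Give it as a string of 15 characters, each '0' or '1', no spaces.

Answer: 000110101100111

Derivation:
Gen 0: 011111101100101
Gen 1 (rule 101): 000000110100111
Gen 2 (rule 54): 000001001111000
Gen 3 (rule 124): 000001101001100
Gen 4 (rule 73): 111101100001101
Gen 5 (rule 101): 000110101100111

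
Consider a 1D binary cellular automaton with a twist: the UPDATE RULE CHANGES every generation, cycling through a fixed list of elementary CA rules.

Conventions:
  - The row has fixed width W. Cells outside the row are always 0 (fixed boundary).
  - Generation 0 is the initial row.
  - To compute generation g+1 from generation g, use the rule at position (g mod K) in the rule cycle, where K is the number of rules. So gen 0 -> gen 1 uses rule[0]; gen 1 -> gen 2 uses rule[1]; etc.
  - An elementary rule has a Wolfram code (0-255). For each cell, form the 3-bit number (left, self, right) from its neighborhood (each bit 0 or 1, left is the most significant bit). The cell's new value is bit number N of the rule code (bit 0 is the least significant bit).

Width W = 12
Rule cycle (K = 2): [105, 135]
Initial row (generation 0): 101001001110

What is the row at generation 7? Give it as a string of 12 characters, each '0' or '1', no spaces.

Answer: 001011101010

Derivation:
Gen 0: 101001001110
Gen 1 (rule 105): 010000001010
Gen 2 (rule 135): 110111111010
Gen 3 (rule 105): 111100001100
Gen 4 (rule 135): 011001110001
Gen 5 (rule 105): 011001010100
Gen 6 (rule 135): 100011010101
Gen 7 (rule 105): 001011101010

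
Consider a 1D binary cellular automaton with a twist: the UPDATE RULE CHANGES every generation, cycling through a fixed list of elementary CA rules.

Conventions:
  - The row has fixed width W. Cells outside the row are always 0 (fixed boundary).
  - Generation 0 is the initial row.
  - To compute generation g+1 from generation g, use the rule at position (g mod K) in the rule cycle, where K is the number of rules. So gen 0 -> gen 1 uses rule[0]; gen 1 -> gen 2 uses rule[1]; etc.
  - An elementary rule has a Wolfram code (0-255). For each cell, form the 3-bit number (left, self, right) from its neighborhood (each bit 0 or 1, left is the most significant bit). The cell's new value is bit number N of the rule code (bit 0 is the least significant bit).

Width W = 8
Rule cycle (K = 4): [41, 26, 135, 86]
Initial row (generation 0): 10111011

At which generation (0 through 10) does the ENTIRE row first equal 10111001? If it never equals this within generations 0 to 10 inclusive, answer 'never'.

Answer: never

Derivation:
Gen 0: 10111011
Gen 1 (rule 41): 01100110
Gen 2 (rule 26): 11011101
Gen 3 (rule 135): 00001001
Gen 4 (rule 86): 00011111
Gen 5 (rule 41): 11010000
Gen 6 (rule 26): 10001000
Gen 7 (rule 135): 10111011
Gen 8 (rule 86): 10001001
Gen 9 (rule 41): 00100000
Gen 10 (rule 26): 01010000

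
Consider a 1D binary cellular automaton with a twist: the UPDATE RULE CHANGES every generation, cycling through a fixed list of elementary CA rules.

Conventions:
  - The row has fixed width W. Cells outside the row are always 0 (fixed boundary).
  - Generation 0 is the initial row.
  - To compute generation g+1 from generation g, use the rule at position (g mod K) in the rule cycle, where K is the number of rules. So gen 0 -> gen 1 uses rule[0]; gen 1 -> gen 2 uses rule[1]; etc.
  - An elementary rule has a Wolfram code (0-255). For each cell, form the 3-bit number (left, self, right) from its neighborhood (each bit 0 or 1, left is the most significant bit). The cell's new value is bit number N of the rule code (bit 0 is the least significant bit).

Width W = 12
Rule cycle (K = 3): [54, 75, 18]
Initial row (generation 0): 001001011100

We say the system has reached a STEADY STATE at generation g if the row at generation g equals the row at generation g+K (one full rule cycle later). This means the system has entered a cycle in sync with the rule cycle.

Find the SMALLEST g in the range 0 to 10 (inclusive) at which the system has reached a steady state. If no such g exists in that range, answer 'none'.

Answer: 6

Derivation:
Gen 0: 001001011100
Gen 1 (rule 54): 011111100010
Gen 2 (rule 75): 110000101100
Gen 3 (rule 18): 001001000010
Gen 4 (rule 54): 011111100111
Gen 5 (rule 75): 110000101101
Gen 6 (rule 18): 001001000000
Gen 7 (rule 54): 011111100000
Gen 8 (rule 75): 110000101111
Gen 9 (rule 18): 001001000000
Gen 10 (rule 54): 011111100000
Gen 11 (rule 75): 110000101111
Gen 12 (rule 18): 001001000000
Gen 13 (rule 54): 011111100000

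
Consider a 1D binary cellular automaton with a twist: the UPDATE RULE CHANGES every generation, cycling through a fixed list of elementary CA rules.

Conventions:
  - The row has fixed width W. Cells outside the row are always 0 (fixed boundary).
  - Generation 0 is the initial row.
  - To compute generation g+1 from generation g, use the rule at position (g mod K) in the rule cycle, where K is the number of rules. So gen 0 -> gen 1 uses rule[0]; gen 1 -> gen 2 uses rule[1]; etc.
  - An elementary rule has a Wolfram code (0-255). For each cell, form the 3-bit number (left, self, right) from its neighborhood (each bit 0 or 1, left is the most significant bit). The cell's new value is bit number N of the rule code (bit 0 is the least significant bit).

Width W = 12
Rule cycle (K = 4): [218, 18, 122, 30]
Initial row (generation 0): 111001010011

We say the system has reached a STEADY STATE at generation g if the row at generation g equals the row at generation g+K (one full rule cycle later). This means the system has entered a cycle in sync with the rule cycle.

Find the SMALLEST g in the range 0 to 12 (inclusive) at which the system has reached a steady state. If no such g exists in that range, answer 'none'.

Gen 0: 111001010011
Gen 1 (rule 218): 111110001111
Gen 2 (rule 18): 000001010000
Gen 3 (rule 122): 000010101000
Gen 4 (rule 30): 000110101100
Gen 5 (rule 218): 001110001110
Gen 6 (rule 18): 010001010001
Gen 7 (rule 122): 101010101010
Gen 8 (rule 30): 101010101011
Gen 9 (rule 218): 000000000011
Gen 10 (rule 18): 000000000100
Gen 11 (rule 122): 000000001010
Gen 12 (rule 30): 000000011011
Gen 13 (rule 218): 000000111011
Gen 14 (rule 18): 000001000000
Gen 15 (rule 122): 000010100000
Gen 16 (rule 30): 000110110000

Answer: none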